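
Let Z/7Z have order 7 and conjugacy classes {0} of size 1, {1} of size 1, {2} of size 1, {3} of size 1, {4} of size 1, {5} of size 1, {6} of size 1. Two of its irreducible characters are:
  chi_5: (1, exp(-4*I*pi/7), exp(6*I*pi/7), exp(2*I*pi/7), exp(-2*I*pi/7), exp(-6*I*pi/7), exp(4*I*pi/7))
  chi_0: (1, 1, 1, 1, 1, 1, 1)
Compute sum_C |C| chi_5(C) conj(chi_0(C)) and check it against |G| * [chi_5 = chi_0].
Sum = 0; so <chi_5, chi_0> = 0 (distinct irreducibles are orthogonal).

Justification: Compute term by term over conjugacy classes (|C| * chi_5(C) * conj(chi_0(C))):
  1*(1)*conj(1) + 1*(exp(-4*I*pi/7))*conj(1) + 1*(exp(6*I*pi/7))*conj(1) + 1*(exp(2*I*pi/7))*conj(1) + 1*(exp(-2*I*pi/7))*conj(1) + 1*(exp(-6*I*pi/7))*conj(1) + 1*(exp(4*I*pi/7))*conj(1)
  = (1) + (exp(-4*I*pi/7)) + (exp(6*I*pi/7)) + (exp(2*I*pi/7)) + (exp(-2*I*pi/7)) + (exp(-6*I*pi/7)) + (exp(4*I*pi/7))
  = 0.
(Exp terms are combined using exp(i*s)*conj(exp(i*t)) = exp(i*(s-t)), and sums of them are collapsed using the identity that for every m > 1 the m distinct m-th roots of unity sum to 0, e.g. 1 + exp(2*I*pi/3) + exp(-2*I*pi/3) = 0.)
Dividing by |G| = 7 gives 0/7 = 0, matching the row-orthogonality relation <chi_5, chi_0> = [chi_5 = chi_0].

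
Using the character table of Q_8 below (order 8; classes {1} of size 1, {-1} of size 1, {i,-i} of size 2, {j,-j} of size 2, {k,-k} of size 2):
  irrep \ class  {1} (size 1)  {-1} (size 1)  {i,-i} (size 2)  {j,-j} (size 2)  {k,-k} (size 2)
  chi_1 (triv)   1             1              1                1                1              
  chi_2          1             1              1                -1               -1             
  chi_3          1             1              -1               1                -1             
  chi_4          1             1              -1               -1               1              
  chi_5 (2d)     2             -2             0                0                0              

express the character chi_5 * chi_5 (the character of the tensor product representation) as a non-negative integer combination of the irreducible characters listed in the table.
chi_5 tensor chi_5 = chi_1 + chi_2 + chi_3 + chi_4 (all other irreducibles have multiplicity 0).

Justification: The character of a tensor product is the pointwise product (chi_5 * chi_5)(C) = chi_5(C) * chi_5(C):
  {1}: (2)*(2), {-1}: (-2)*(-2), {i,-i}: (0)*(0), {j,-j}: (0)*(0), {k,-k}: (0)*(0)
so (chi_5 * chi_5) takes values
  {1} -> 4, {-1} -> 4, {i,-i} -> 0, {j,-j} -> 0, {k,-k} -> 0.
Now take the inner product of this character with each irreducible chi from the table, <chi_5*chi_5, chi> = (1/8) sum_C |C| (chi_5*chi_5)(C) conj(chi(C)):
  <chi_5*chi_5, chi_1> = (1/8)[1*(4)*conj(1) + 1*(4)*conj(1) + 2*(0)*conj(1) + 2*(0)*conj(1) + 2*(0)*conj(1)]
      = (1/8)[(4) + (4) + (0) + (0) + (0)] = 8/8 = 1
  <chi_5*chi_5, chi_2> = (1/8)[1*(4)*conj(1) + 1*(4)*conj(1) + 2*(0)*conj(1) + 2*(0)*conj(-1) + 2*(0)*conj(-1)]
      = (1/8)[(4) + (4) + (0) + (0) + (0)] = 8/8 = 1
  <chi_5*chi_5, chi_3> = (1/8)[1*(4)*conj(1) + 1*(4)*conj(1) + 2*(0)*conj(-1) + 2*(0)*conj(1) + 2*(0)*conj(-1)]
      = (1/8)[(4) + (4) + (0) + (0) + (0)] = 8/8 = 1
  <chi_5*chi_5, chi_4> = (1/8)[1*(4)*conj(1) + 1*(4)*conj(1) + 2*(0)*conj(-1) + 2*(0)*conj(-1) + 2*(0)*conj(1)]
      = (1/8)[(4) + (4) + (0) + (0) + (0)] = 8/8 = 1
  <chi_5*chi_5, chi_5> = (1/8)[1*(4)*conj(2) + 1*(4)*conj(-2) + 2*(0)*conj(0) + 2*(0)*conj(0) + 2*(0)*conj(0)]
      = (1/8)[(8) + (-8) + (0) + (0) + (0)] = 0/8 = 0
Hence the multiplicities are chi_1: 1, chi_2: 1, chi_3: 1, chi_4: 1. Dimension check: dim(chi_5)*dim(chi_5) = 2*2 = 4 and sum (mult * dim) = 1*1 + 1*1 + 1*1 + 1*1 = 4.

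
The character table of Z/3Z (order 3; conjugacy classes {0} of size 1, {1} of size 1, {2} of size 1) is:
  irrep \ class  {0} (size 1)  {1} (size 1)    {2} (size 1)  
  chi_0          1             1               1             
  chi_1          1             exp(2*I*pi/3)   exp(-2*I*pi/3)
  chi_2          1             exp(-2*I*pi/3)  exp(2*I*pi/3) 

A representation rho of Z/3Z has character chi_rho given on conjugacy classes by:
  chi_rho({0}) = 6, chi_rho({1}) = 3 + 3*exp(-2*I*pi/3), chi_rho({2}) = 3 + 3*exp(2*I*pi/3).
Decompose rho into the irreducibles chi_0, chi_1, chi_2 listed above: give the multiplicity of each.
Multiplicities: chi_0: 3, chi_1: 0, chi_2: 3.

Use <chi_rho, chi> = (1/|G|) sum_C |C| * chi_rho(C) * conj(chi(C)) with |G| = 3 for each irreducible chi in the table:
  <chi_rho, chi_0> = (1/3)[1*(6)*conj(1) + 1*(3 + 3*exp(-2*I*pi/3))*conj(1) + 1*(3 + 3*exp(2*I*pi/3))*conj(1)]
      = (1/3)[(6) + (3 + 3*exp(-2*I*pi/3)) + (3 + 3*exp(2*I*pi/3))] = 9/3 = 3
  <chi_rho, chi_1> = (1/3)[1*(6)*conj(1) + 1*(3 + 3*exp(-2*I*pi/3))*conj(exp(2*I*pi/3)) + 1*(3 + 3*exp(2*I*pi/3))*conj(exp(-2*I*pi/3))]
      = (1/3)[(6) + (-3) + (-3)] = 0/3 = 0
  <chi_rho, chi_2> = (1/3)[1*(6)*conj(1) + 1*(3 + 3*exp(-2*I*pi/3))*conj(exp(-2*I*pi/3)) + 1*(3 + 3*exp(2*I*pi/3))*conj(exp(2*I*pi/3))]
      = (1/3)[(6) + (3 + 3*exp(2*I*pi/3)) + (3 + 3*exp(-2*I*pi/3))] = 9/3 = 3
(Exp terms are combined using exp(i*s)*conj(exp(i*t)) = exp(i*(s-t)), and sums of them are collapsed using the identity that for every m > 1 the m distinct m-th roots of unity sum to 0, e.g. 1 + exp(2*I*pi/3) + exp(-2*I*pi/3) = 0.)
Dimension check: dim(rho) = sum (mult * dim) = 3*1 + 0*1 + 3*1 = 6 = chi_rho(e) = 6.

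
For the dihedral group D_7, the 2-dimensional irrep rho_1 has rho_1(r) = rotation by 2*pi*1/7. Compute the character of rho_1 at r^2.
chi_{rho_1}(r^2) = 2*cos(2*pi*1*2/7) = -2*cos(3*pi/7)

Working: rho_1(r^2) is rotation by angle 2*pi*1*2/7, whose trace is 2*cos(2*pi*1*2/7) = -2*cos(3*pi/7).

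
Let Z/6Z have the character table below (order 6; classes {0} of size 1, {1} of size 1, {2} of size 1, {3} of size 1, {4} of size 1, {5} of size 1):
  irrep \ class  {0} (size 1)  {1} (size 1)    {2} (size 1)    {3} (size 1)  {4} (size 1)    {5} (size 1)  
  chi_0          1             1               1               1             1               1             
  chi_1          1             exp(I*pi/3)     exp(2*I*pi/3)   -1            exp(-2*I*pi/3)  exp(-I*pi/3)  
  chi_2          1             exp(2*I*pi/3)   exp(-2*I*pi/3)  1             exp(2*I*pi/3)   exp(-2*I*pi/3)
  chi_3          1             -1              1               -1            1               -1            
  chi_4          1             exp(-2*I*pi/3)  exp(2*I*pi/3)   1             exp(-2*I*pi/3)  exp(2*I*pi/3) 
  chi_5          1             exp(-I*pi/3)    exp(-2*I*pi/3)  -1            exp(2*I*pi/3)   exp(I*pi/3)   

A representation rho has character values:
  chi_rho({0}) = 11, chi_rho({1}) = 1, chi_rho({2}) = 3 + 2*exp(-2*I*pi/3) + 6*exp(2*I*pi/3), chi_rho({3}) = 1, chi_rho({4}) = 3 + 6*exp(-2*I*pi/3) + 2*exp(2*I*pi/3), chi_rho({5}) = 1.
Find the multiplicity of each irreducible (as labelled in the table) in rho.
Multiplicities: chi_0: 2, chi_1: 3, chi_2: 1, chi_3: 1, chi_4: 3, chi_5: 1.

Use <chi_rho, chi> = (1/|G|) sum_C |C| * chi_rho(C) * conj(chi(C)) with |G| = 6 for each irreducible chi in the table:
  <chi_rho, chi_0> = (1/6)[1*(11)*conj(1) + 1*(1)*conj(1) + 1*(3 + 2*exp(-2*I*pi/3) + 6*exp(2*I*pi/3))*conj(1) + 1*(1)*conj(1) + 1*(3 + 6*exp(-2*I*pi/3) + 2*exp(2*I*pi/3))*conj(1) + 1*(1)*conj(1)]
      = (1/6)[(11) + (1) + (3 + 2*exp(-2*I*pi/3) + 6*exp(2*I*pi/3)) + (1) + (3 + 6*exp(-2*I*pi/3) + 2*exp(2*I*pi/3)) + (1)] = 12/6 = 2
  <chi_rho, chi_1> = (1/6)[1*(11)*conj(1) + 1*(1)*conj(exp(I*pi/3)) + 1*(3 + 2*exp(-2*I*pi/3) + 6*exp(2*I*pi/3))*conj(exp(2*I*pi/3)) + 1*(1)*conj(-1) + 1*(3 + 6*exp(-2*I*pi/3) + 2*exp(2*I*pi/3))*conj(exp(-2*I*pi/3)) + 1*(1)*conj(exp(-I*pi/3))]
      = (1/6)[(11) + (exp(-2*I*pi/3) + exp(-I*pi/3) + exp(I*pi/3)) + (6 + 3*exp(-2*I*pi/3) + 2*exp(2*I*pi/3)) + (-1) + (6 + 2*exp(-2*I*pi/3) + 3*exp(2*I*pi/3)) + (exp(-I*pi/3) + exp(2*I*pi/3) + exp(I*pi/3))] = 18/6 = 3
  <chi_rho, chi_2> = (1/6)[1*(11)*conj(1) + 1*(1)*conj(exp(2*I*pi/3)) + 1*(3 + 2*exp(-2*I*pi/3) + 6*exp(2*I*pi/3))*conj(exp(-2*I*pi/3)) + 1*(1)*conj(1) + 1*(3 + 6*exp(-2*I*pi/3) + 2*exp(2*I*pi/3))*conj(exp(2*I*pi/3)) + 1*(1)*conj(exp(-2*I*pi/3))]
      = (1/6)[(11) + (3*exp(-I*pi/3) + exp(-2*I*pi/3) + 3*exp(2*I*pi/3)) + (2 + 6*exp(-2*I*pi/3) + 3*exp(2*I*pi/3)) + (1) + (2 + 3*exp(-2*I*pi/3) + 6*exp(2*I*pi/3)) + (3*exp(-2*I*pi/3) + exp(2*I*pi/3) + 3*exp(I*pi/3))] = 6/6 = 1
  <chi_rho, chi_3> = (1/6)[1*(11)*conj(1) + 1*(1)*conj(-1) + 1*(3 + 2*exp(-2*I*pi/3) + 6*exp(2*I*pi/3))*conj(1) + 1*(1)*conj(-1) + 1*(3 + 6*exp(-2*I*pi/3) + 2*exp(2*I*pi/3))*conj(1) + 1*(1)*conj(-1)]
      = (1/6)[(11) + (-1) + (3 + 2*exp(-2*I*pi/3) + 6*exp(2*I*pi/3)) + (-1) + (3 + 6*exp(-2*I*pi/3) + 2*exp(2*I*pi/3)) + (-1)] = 6/6 = 1
  <chi_rho, chi_4> = (1/6)[1*(11)*conj(1) + 1*(1)*conj(exp(-2*I*pi/3)) + 1*(3 + 2*exp(-2*I*pi/3) + 6*exp(2*I*pi/3))*conj(exp(2*I*pi/3)) + 1*(1)*conj(1) + 1*(3 + 6*exp(-2*I*pi/3) + 2*exp(2*I*pi/3))*conj(exp(-2*I*pi/3)) + 1*(1)*conj(exp(2*I*pi/3))]
      = (1/6)[(11) + (exp(-2*I*pi/3) + exp(2*I*pi/3) + exp(I*pi/3)) + (6 + 3*exp(-2*I*pi/3) + 2*exp(2*I*pi/3)) + (1) + (6 + 2*exp(-2*I*pi/3) + 3*exp(2*I*pi/3)) + (exp(-2*I*pi/3) + exp(-I*pi/3) + exp(2*I*pi/3))] = 18/6 = 3
  <chi_rho, chi_5> = (1/6)[1*(11)*conj(1) + 1*(1)*conj(exp(-I*pi/3)) + 1*(3 + 2*exp(-2*I*pi/3) + 6*exp(2*I*pi/3))*conj(exp(-2*I*pi/3)) + 1*(1)*conj(-1) + 1*(3 + 6*exp(-2*I*pi/3) + 2*exp(2*I*pi/3))*conj(exp(2*I*pi/3)) + 1*(1)*conj(exp(I*pi/3))]
      = (1/6)[(11) + (3*exp(-I*pi/3) + exp(I*pi/3) + 3*exp(2*I*pi/3)) + (2 + 6*exp(-2*I*pi/3) + 3*exp(2*I*pi/3)) + (-1) + (2 + 3*exp(-2*I*pi/3) + 6*exp(2*I*pi/3)) + (3*exp(-2*I*pi/3) + exp(-I*pi/3) + 3*exp(I*pi/3))] = 6/6 = 1
(Exp terms are combined using exp(i*s)*conj(exp(i*t)) = exp(i*(s-t)), and sums of them are collapsed using the identity that for every m > 1 the m distinct m-th roots of unity sum to 0, e.g. 1 + exp(2*I*pi/3) + exp(-2*I*pi/3) = 0.)
Dimension check: dim(rho) = sum (mult * dim) = 2*1 + 3*1 + 1*1 + 1*1 + 3*1 + 1*1 = 11 = chi_rho(e) = 11.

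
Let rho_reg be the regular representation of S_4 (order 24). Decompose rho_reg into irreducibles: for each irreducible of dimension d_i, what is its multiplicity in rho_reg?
Each irreducible V_i of dimension d_i appears with multiplicity d_i, i.e. rho_reg = (direct sum over all irreducibles V_i) d_i V_i. The irreducible dimensions for S_4 are 1, 1, 2, 3, 3: 2 irreducibles of dimension 1, each with multiplicity 1; 1 irreducible of dimension 2, with multiplicity 2; 2 irreducibles of dimension 3, each with multiplicity 3. Total dimension 2*1*1 + 1*2*2 + 2*3*3 = 24 = |G|.

Proof sketch: General theorem: in the regular representation of a finite group G, each irreducible appears with multiplicity equal to its dimension. Check: dim(rho_reg) = sum d_i^2 = 1 + 1 + 4 + 9 + 9 = 24 = |G|.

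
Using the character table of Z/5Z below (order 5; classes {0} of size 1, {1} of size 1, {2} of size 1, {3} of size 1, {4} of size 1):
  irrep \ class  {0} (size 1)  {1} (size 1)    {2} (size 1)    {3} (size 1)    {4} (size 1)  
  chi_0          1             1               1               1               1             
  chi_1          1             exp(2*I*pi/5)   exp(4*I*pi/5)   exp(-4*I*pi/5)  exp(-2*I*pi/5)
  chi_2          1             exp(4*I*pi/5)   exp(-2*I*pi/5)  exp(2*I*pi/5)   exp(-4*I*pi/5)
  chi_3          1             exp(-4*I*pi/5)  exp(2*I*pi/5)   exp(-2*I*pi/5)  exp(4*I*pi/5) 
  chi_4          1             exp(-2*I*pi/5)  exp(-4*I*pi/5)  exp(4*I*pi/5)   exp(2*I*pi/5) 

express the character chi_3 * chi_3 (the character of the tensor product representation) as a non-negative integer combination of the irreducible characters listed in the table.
chi_3 tensor chi_3 = chi_1 (all other irreducibles have multiplicity 0).

Why: The character of a tensor product is the pointwise product (chi_3 * chi_3)(C) = chi_3(C) * chi_3(C):
  {0}: (1)*(1), {1}: (exp(-4*I*pi/5))*(exp(-4*I*pi/5)), {2}: (exp(2*I*pi/5))*(exp(2*I*pi/5)), {3}: (exp(-2*I*pi/5))*(exp(-2*I*pi/5)), {4}: (exp(4*I*pi/5))*(exp(4*I*pi/5))
so (chi_3 * chi_3) takes values
  {0} -> 1, {1} -> exp(2*I*pi/5), {2} -> exp(4*I*pi/5), {3} -> exp(-4*I*pi/5), {4} -> exp(-2*I*pi/5).
Now take the inner product of this character with each irreducible chi from the table, <chi_3*chi_3, chi> = (1/5) sum_C |C| (chi_3*chi_3)(C) conj(chi(C)):
  <chi_3*chi_3, chi_0> = (1/5)[1*(1)*conj(1) + 1*(exp(2*I*pi/5))*conj(1) + 1*(exp(4*I*pi/5))*conj(1) + 1*(exp(-4*I*pi/5))*conj(1) + 1*(exp(-2*I*pi/5))*conj(1)]
      = (1/5)[(1) + (exp(2*I*pi/5)) + (exp(4*I*pi/5)) + (exp(-4*I*pi/5)) + (exp(-2*I*pi/5))] = 0/5 = 0
  <chi_3*chi_3, chi_1> = (1/5)[1*(1)*conj(1) + 1*(exp(2*I*pi/5))*conj(exp(2*I*pi/5)) + 1*(exp(4*I*pi/5))*conj(exp(4*I*pi/5)) + 1*(exp(-4*I*pi/5))*conj(exp(-4*I*pi/5)) + 1*(exp(-2*I*pi/5))*conj(exp(-2*I*pi/5))]
      = (1/5)[(1) + (1) + (1) + (1) + (1)] = 5/5 = 1
  <chi_3*chi_3, chi_2> = (1/5)[1*(1)*conj(1) + 1*(exp(2*I*pi/5))*conj(exp(4*I*pi/5)) + 1*(exp(4*I*pi/5))*conj(exp(-2*I*pi/5)) + 1*(exp(-4*I*pi/5))*conj(exp(2*I*pi/5)) + 1*(exp(-2*I*pi/5))*conj(exp(-4*I*pi/5))]
      = (1/5)[(1) + (exp(-2*I*pi/5)) + (exp(-4*I*pi/5)) + (exp(4*I*pi/5)) + (exp(2*I*pi/5))] = 0/5 = 0
  <chi_3*chi_3, chi_3> = (1/5)[1*(1)*conj(1) + 1*(exp(2*I*pi/5))*conj(exp(-4*I*pi/5)) + 1*(exp(4*I*pi/5))*conj(exp(2*I*pi/5)) + 1*(exp(-4*I*pi/5))*conj(exp(-2*I*pi/5)) + 1*(exp(-2*I*pi/5))*conj(exp(4*I*pi/5))]
      = (1/5)[(1) + (exp(-4*I*pi/5)) + (exp(2*I*pi/5)) + (exp(-2*I*pi/5)) + (exp(4*I*pi/5))] = 0/5 = 0
  <chi_3*chi_3, chi_4> = (1/5)[1*(1)*conj(1) + 1*(exp(2*I*pi/5))*conj(exp(-2*I*pi/5)) + 1*(exp(4*I*pi/5))*conj(exp(-4*I*pi/5)) + 1*(exp(-4*I*pi/5))*conj(exp(4*I*pi/5)) + 1*(exp(-2*I*pi/5))*conj(exp(2*I*pi/5))]
      = (1/5)[(1) + (exp(4*I*pi/5)) + (exp(-2*I*pi/5)) + (exp(2*I*pi/5)) + (exp(-4*I*pi/5))] = 0/5 = 0
(Exp terms are combined using exp(i*s)*conj(exp(i*t)) = exp(i*(s-t)), and sums of them are collapsed using the identity that for every m > 1 the m distinct m-th roots of unity sum to 0, e.g. 1 + exp(2*I*pi/3) + exp(-2*I*pi/3) = 0.)
Hence the multiplicities are chi_1: 1. Dimension check: dim(chi_3)*dim(chi_3) = 1*1 = 1 and sum (mult * dim) = 1*1 = 1.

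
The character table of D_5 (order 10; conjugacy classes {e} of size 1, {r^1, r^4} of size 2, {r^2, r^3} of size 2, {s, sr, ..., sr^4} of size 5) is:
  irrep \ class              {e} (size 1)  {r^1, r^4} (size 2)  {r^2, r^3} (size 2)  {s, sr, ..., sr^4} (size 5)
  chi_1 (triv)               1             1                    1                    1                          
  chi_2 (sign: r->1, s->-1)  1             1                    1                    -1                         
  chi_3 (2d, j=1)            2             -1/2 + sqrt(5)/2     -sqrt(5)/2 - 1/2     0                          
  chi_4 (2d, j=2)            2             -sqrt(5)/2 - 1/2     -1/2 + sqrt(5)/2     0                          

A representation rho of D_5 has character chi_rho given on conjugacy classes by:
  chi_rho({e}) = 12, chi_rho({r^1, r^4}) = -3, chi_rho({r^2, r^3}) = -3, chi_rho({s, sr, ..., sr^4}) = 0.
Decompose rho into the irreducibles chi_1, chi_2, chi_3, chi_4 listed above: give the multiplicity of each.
Multiplicities: chi_1: 0, chi_2: 0, chi_3: 3, chi_4: 3.

Solution. Use <chi_rho, chi> = (1/|G|) sum_C |C| * chi_rho(C) * conj(chi(C)) with |G| = 10 for each irreducible chi in the table:
  <chi_rho, chi_1> = (1/10)[1*(12)*conj(1) + 2*(-3)*conj(1) + 2*(-3)*conj(1) + 5*(0)*conj(1)]
      = (1/10)[(12) + (-6) + (-6) + (0)] = 0/10 = 0
  <chi_rho, chi_2> = (1/10)[1*(12)*conj(1) + 2*(-3)*conj(1) + 2*(-3)*conj(1) + 5*(0)*conj(-1)]
      = (1/10)[(12) + (-6) + (-6) + (0)] = 0/10 = 0
  <chi_rho, chi_3> = (1/10)[1*(12)*conj(2) + 2*(-3)*conj(-1/2 + sqrt(5)/2) + 2*(-3)*conj(-sqrt(5)/2 - 1/2) + 5*(0)*conj(0)]
      = (1/10)[(24) + (3 - 3*sqrt(5)) + (3 + 3*sqrt(5)) + (0)] = 30/10 = 3
  <chi_rho, chi_4> = (1/10)[1*(12)*conj(2) + 2*(-3)*conj(-sqrt(5)/2 - 1/2) + 2*(-3)*conj(-1/2 + sqrt(5)/2) + 5*(0)*conj(0)]
      = (1/10)[(24) + (3 + 3*sqrt(5)) + (3 - 3*sqrt(5)) + (0)] = 30/10 = 3
Dimension check: dim(rho) = sum (mult * dim) = 0*1 + 0*1 + 3*2 + 3*2 = 12 = chi_rho(e) = 12.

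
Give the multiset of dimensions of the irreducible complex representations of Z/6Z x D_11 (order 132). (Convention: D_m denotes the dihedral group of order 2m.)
Dimensions: 1, 1, 1, 1, 1, 1, 1, 1, 1, 1, 1, 1, 2, 2, 2, 2, 2, 2, 2, 2, 2, 2, 2, 2, 2, 2, 2, 2, 2, 2, 2, 2, 2, 2, 2, 2, 2, 2, 2, 2, 2, 2

There are 42 irreducibles (= number of conjugacy classes). Their dimensions d_i satisfy sum d_i^2 = |G| = 132: 1 + 1 + 1 + 1 + 1 + 1 + 1 + 1 + 1 + 1 + 1 + 1 + 4 + 4 + 4 + 4 + 4 + 4 + 4 + 4 + 4 + 4 + 4 + 4 + 4 + 4 + 4 + 4 + 4 + 4 + 4 + 4 + 4 + 4 + 4 + 4 + 4 + 4 + 4 + 4 + 4 + 4 = 132. (For the product with Z/6Z: each of the 6 1-dim characters of Z/6Z tensors with each irrep of D_11, giving 6 copies of each D_11-dimension.)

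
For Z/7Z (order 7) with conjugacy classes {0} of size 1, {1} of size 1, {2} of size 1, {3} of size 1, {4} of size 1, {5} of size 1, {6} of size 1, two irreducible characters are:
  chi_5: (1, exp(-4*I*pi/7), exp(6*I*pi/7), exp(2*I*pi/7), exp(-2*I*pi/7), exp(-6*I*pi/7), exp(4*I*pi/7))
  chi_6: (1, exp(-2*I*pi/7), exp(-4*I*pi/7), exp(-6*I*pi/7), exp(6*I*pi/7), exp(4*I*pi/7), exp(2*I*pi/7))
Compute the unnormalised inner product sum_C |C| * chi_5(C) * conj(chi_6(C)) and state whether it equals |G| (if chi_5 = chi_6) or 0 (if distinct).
Sum = 0; so <chi_5, chi_6> = 0 (distinct irreducibles are orthogonal).

Proof sketch: Compute term by term over conjugacy classes (|C| * chi_5(C) * conj(chi_6(C))):
  1*(1)*conj(1) + 1*(exp(-4*I*pi/7))*conj(exp(-2*I*pi/7)) + 1*(exp(6*I*pi/7))*conj(exp(-4*I*pi/7)) + 1*(exp(2*I*pi/7))*conj(exp(-6*I*pi/7)) + 1*(exp(-2*I*pi/7))*conj(exp(6*I*pi/7)) + 1*(exp(-6*I*pi/7))*conj(exp(4*I*pi/7)) + 1*(exp(4*I*pi/7))*conj(exp(2*I*pi/7))
  = (1) + (exp(-2*I*pi/7)) + (exp(-4*I*pi/7)) + (exp(-6*I*pi/7)) + (exp(6*I*pi/7)) + (exp(4*I*pi/7)) + (exp(2*I*pi/7))
  = 0.
(Exp terms are combined using exp(i*s)*conj(exp(i*t)) = exp(i*(s-t)), and sums of them are collapsed using the identity that for every m > 1 the m distinct m-th roots of unity sum to 0, e.g. 1 + exp(2*I*pi/3) + exp(-2*I*pi/3) = 0.)
Dividing by |G| = 7 gives 0/7 = 0, matching the row-orthogonality relation <chi_5, chi_6> = [chi_5 = chi_6].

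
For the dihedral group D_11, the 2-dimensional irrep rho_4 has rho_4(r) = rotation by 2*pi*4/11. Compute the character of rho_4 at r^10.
chi_{rho_4}(r^10) = 2*cos(2*pi*4*10/11) = -2*cos(3*pi/11)

Working: rho_4(r^10) is rotation by angle 2*pi*4*10/11, whose trace is 2*cos(2*pi*4*10/11) = -2*cos(3*pi/11).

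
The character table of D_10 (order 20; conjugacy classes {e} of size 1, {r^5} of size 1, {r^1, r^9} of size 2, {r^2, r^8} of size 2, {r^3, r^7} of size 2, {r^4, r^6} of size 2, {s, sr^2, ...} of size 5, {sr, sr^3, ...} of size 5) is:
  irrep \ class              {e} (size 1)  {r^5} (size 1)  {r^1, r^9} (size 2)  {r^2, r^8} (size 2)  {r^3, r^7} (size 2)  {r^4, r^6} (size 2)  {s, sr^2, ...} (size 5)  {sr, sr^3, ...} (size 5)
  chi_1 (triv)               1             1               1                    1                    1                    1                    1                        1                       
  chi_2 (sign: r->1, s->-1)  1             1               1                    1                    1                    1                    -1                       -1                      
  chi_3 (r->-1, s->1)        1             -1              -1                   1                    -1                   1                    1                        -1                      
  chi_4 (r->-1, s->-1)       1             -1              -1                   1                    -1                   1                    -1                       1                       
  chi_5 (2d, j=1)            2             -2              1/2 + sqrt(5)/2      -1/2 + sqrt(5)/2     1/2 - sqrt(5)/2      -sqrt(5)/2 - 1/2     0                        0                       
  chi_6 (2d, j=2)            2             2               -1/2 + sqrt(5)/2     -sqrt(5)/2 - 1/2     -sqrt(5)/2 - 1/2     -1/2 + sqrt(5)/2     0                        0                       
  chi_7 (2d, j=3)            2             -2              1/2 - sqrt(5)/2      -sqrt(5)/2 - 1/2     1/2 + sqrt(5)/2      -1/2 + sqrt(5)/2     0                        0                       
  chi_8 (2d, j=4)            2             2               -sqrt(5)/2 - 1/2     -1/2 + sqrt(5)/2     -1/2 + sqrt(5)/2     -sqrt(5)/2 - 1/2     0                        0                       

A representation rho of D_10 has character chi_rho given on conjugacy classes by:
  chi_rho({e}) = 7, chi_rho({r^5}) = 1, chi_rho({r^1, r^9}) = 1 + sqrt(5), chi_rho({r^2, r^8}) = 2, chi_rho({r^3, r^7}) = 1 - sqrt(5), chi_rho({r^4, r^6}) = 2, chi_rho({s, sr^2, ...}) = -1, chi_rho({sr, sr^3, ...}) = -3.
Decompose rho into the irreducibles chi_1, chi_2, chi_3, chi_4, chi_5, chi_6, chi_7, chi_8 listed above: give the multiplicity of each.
Multiplicities: chi_1: 0, chi_2: 2, chi_3: 1, chi_4: 0, chi_5: 1, chi_6: 1, chi_7: 0, chi_8: 0.

Solution. Use <chi_rho, chi> = (1/|G|) sum_C |C| * chi_rho(C) * conj(chi(C)) with |G| = 20 for each irreducible chi in the table:
  <chi_rho, chi_1> = (1/20)[1*(7)*conj(1) + 1*(1)*conj(1) + 2*(1 + sqrt(5))*conj(1) + 2*(2)*conj(1) + 2*(1 - sqrt(5))*conj(1) + 2*(2)*conj(1) + 5*(-1)*conj(1) + 5*(-3)*conj(1)]
      = (1/20)[(7) + (1) + (2 + 2*sqrt(5)) + (4) + (2 - 2*sqrt(5)) + (4) + (-5) + (-15)] = 0/20 = 0
  <chi_rho, chi_2> = (1/20)[1*(7)*conj(1) + 1*(1)*conj(1) + 2*(1 + sqrt(5))*conj(1) + 2*(2)*conj(1) + 2*(1 - sqrt(5))*conj(1) + 2*(2)*conj(1) + 5*(-1)*conj(-1) + 5*(-3)*conj(-1)]
      = (1/20)[(7) + (1) + (2 + 2*sqrt(5)) + (4) + (2 - 2*sqrt(5)) + (4) + (5) + (15)] = 40/20 = 2
  <chi_rho, chi_3> = (1/20)[1*(7)*conj(1) + 1*(1)*conj(-1) + 2*(1 + sqrt(5))*conj(-1) + 2*(2)*conj(1) + 2*(1 - sqrt(5))*conj(-1) + 2*(2)*conj(1) + 5*(-1)*conj(1) + 5*(-3)*conj(-1)]
      = (1/20)[(7) + (-1) + (-2*sqrt(5) - 2) + (4) + (-2 + 2*sqrt(5)) + (4) + (-5) + (15)] = 20/20 = 1
  <chi_rho, chi_4> = (1/20)[1*(7)*conj(1) + 1*(1)*conj(-1) + 2*(1 + sqrt(5))*conj(-1) + 2*(2)*conj(1) + 2*(1 - sqrt(5))*conj(-1) + 2*(2)*conj(1) + 5*(-1)*conj(-1) + 5*(-3)*conj(1)]
      = (1/20)[(7) + (-1) + (-2*sqrt(5) - 2) + (4) + (-2 + 2*sqrt(5)) + (4) + (5) + (-15)] = 0/20 = 0
  <chi_rho, chi_5> = (1/20)[1*(7)*conj(2) + 1*(1)*conj(-2) + 2*(1 + sqrt(5))*conj(1/2 + sqrt(5)/2) + 2*(2)*conj(-1/2 + sqrt(5)/2) + 2*(1 - sqrt(5))*conj(1/2 - sqrt(5)/2) + 2*(2)*conj(-sqrt(5)/2 - 1/2) + 5*(-1)*conj(0) + 5*(-3)*conj(0)]
      = (1/20)[(14) + (-2) + (2*sqrt(5) + 6) + (-2 + 2*sqrt(5)) + (6 - 2*sqrt(5)) + (-2*sqrt(5) - 2) + (0) + (0)] = 20/20 = 1
  <chi_rho, chi_6> = (1/20)[1*(7)*conj(2) + 1*(1)*conj(2) + 2*(1 + sqrt(5))*conj(-1/2 + sqrt(5)/2) + 2*(2)*conj(-sqrt(5)/2 - 1/2) + 2*(1 - sqrt(5))*conj(-sqrt(5)/2 - 1/2) + 2*(2)*conj(-1/2 + sqrt(5)/2) + 5*(-1)*conj(0) + 5*(-3)*conj(0)]
      = (1/20)[(14) + (2) + (4) + (-2*sqrt(5) - 2) + (4) + (-2 + 2*sqrt(5)) + (0) + (0)] = 20/20 = 1
  <chi_rho, chi_7> = (1/20)[1*(7)*conj(2) + 1*(1)*conj(-2) + 2*(1 + sqrt(5))*conj(1/2 - sqrt(5)/2) + 2*(2)*conj(-sqrt(5)/2 - 1/2) + 2*(1 - sqrt(5))*conj(1/2 + sqrt(5)/2) + 2*(2)*conj(-1/2 + sqrt(5)/2) + 5*(-1)*conj(0) + 5*(-3)*conj(0)]
      = (1/20)[(14) + (-2) + (-4) + (-2*sqrt(5) - 2) + (-4) + (-2 + 2*sqrt(5)) + (0) + (0)] = 0/20 = 0
  <chi_rho, chi_8> = (1/20)[1*(7)*conj(2) + 1*(1)*conj(2) + 2*(1 + sqrt(5))*conj(-sqrt(5)/2 - 1/2) + 2*(2)*conj(-1/2 + sqrt(5)/2) + 2*(1 - sqrt(5))*conj(-1/2 + sqrt(5)/2) + 2*(2)*conj(-sqrt(5)/2 - 1/2) + 5*(-1)*conj(0) + 5*(-3)*conj(0)]
      = (1/20)[(14) + (2) + (-6 - 2*sqrt(5)) + (-2 + 2*sqrt(5)) + (-6 + 2*sqrt(5)) + (-2*sqrt(5) - 2) + (0) + (0)] = 0/20 = 0
Dimension check: dim(rho) = sum (mult * dim) = 0*1 + 2*1 + 1*1 + 0*1 + 1*2 + 1*2 + 0*2 + 0*2 = 7 = chi_rho(e) = 7.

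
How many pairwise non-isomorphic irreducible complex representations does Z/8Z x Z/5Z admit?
40

Working: The number of irreducible complex representations of a finite group equals its number of conjugacy classes. Z/8Z x Z/5Z is abelian of order 40, so every element is its own conjugacy class: 40 classes, so Z/8Z x Z/5Z (order 40) has exactly 40 irreducible complex representations.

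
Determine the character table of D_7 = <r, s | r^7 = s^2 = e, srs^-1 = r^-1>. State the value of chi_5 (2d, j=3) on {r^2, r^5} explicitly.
Conjugacy classes: {e} of size 1, {r^1, r^6} of size 2, {r^2, r^5} of size 2, {r^3, r^4} of size 2, {s, sr, ..., sr^6} of size 7.
Character table:
  irrep \ class              {e} (size 1)  {r^1, r^6} (size 2)  {r^2, r^5} (size 2)  {r^3, r^4} (size 2)  {s, sr, ..., sr^6} (size 7)
  chi_1 (triv)               1             1                    1                    1                    1                          
  chi_2 (sign: r->1, s->-1)  1             1                    1                    1                    -1                         
  chi_3 (2d, j=1)            2             2*cos(2*pi/7)        -2*cos(3*pi/7)       -2*cos(pi/7)         0                          
  chi_4 (2d, j=2)            2             -2*cos(3*pi/7)       -2*cos(pi/7)         2*cos(2*pi/7)        0                          
  chi_5 (2d, j=3)            2             -2*cos(pi/7)         2*cos(2*pi/7)        -2*cos(3*pi/7)       0                          

Spot check: chi_5 (2d, j=3) on {r^2, r^5} = 2*cos(2*pi/7).

Explanation: D_7 has order 2*7 = 14 with 5 conjugacy classes, hence 5 irreducibles. Sum of squared dims 1 + 1 + 4 + 4 + 4 = 14 = |G|. Linear characters come from the abelianisation; the 2-dimensional irreps have character r^k -> 2*cos(2*pi*j*k/7), reflections -> 0.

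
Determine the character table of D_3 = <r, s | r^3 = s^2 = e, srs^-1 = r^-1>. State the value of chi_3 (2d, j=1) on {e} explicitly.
Conjugacy classes: {e} of size 1, {r^1, r^2} of size 2, {s, sr, ..., sr^2} of size 3.
Character table:
  irrep \ class              {e} (size 1)  {r^1, r^2} (size 2)  {s, sr, ..., sr^2} (size 3)
  chi_1 (triv)               1             1                    1                          
  chi_2 (sign: r->1, s->-1)  1             1                    -1                         
  chi_3 (2d, j=1)            2             -1                   0                          

Spot check: chi_3 (2d, j=1) on {e} = 2.

Working: D_3 has order 2*3 = 6 with 3 conjugacy classes, hence 3 irreducibles. Sum of squared dims 1 + 1 + 4 = 6 = |G|. Linear characters come from the abelianisation; the 2-dimensional irreps have character r^k -> 2*cos(2*pi*j*k/3), reflections -> 0.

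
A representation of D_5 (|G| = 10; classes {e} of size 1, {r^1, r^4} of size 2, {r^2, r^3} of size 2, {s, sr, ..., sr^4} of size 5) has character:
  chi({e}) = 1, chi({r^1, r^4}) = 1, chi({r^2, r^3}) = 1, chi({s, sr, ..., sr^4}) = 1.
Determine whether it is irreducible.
Irreducible: <chi, chi> = 1.

Proof sketch: <chi, chi> = (1/|G|) sum_C |C| * |chi(C)|^2 = (1/10)[1*|1|^2 + 2*|1|^2 + 2*|1|^2 + 5*|1|^2]
  = (1/10)[(1) + (2) + (2) + (5)] = 10/10 = 1.
A character is irreducible iff <chi, chi> = 1, so this representation is irreducible.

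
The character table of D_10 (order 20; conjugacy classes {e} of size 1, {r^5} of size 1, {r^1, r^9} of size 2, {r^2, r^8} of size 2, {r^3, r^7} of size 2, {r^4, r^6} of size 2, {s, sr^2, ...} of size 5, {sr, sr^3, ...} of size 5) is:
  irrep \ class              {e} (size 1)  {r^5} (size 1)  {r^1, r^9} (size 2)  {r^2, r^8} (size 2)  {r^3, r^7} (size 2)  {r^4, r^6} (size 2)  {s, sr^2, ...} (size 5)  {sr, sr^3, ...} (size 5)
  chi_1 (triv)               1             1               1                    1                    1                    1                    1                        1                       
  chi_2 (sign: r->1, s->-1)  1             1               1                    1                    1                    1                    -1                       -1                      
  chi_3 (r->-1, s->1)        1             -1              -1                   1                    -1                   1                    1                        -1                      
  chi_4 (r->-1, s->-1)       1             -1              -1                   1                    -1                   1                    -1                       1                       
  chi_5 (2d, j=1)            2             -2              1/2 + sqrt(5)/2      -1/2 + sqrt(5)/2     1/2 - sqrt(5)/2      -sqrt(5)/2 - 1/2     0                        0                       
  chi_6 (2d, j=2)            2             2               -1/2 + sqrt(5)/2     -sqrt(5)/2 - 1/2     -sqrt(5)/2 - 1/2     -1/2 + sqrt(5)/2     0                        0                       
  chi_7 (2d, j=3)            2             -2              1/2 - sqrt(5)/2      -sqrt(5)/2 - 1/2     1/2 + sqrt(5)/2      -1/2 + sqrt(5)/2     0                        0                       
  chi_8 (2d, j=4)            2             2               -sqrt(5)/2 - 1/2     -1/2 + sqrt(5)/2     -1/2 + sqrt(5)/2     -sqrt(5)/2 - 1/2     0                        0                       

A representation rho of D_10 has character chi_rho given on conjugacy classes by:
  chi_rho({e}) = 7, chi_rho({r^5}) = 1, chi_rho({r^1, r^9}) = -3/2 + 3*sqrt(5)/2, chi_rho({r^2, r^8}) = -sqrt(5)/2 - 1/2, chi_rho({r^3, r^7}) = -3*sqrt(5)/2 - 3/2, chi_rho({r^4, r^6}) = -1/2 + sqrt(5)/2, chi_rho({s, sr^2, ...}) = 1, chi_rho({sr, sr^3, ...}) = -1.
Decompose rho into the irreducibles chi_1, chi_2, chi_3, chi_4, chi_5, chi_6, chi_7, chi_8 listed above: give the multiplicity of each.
Multiplicities: chi_1: 0, chi_2: 0, chi_3: 1, chi_4: 0, chi_5: 1, chi_6: 2, chi_7: 0, chi_8: 0.

Details: Use <chi_rho, chi> = (1/|G|) sum_C |C| * chi_rho(C) * conj(chi(C)) with |G| = 20 for each irreducible chi in the table:
  <chi_rho, chi_1> = (1/20)[1*(7)*conj(1) + 1*(1)*conj(1) + 2*(-3/2 + 3*sqrt(5)/2)*conj(1) + 2*(-sqrt(5)/2 - 1/2)*conj(1) + 2*(-3*sqrt(5)/2 - 3/2)*conj(1) + 2*(-1/2 + sqrt(5)/2)*conj(1) + 5*(1)*conj(1) + 5*(-1)*conj(1)]
      = (1/20)[(7) + (1) + (-3 + 3*sqrt(5)) + (-sqrt(5) - 1) + (-3*sqrt(5) - 3) + (-1 + sqrt(5)) + (5) + (-5)] = 0/20 = 0
  <chi_rho, chi_2> = (1/20)[1*(7)*conj(1) + 1*(1)*conj(1) + 2*(-3/2 + 3*sqrt(5)/2)*conj(1) + 2*(-sqrt(5)/2 - 1/2)*conj(1) + 2*(-3*sqrt(5)/2 - 3/2)*conj(1) + 2*(-1/2 + sqrt(5)/2)*conj(1) + 5*(1)*conj(-1) + 5*(-1)*conj(-1)]
      = (1/20)[(7) + (1) + (-3 + 3*sqrt(5)) + (-sqrt(5) - 1) + (-3*sqrt(5) - 3) + (-1 + sqrt(5)) + (-5) + (5)] = 0/20 = 0
  <chi_rho, chi_3> = (1/20)[1*(7)*conj(1) + 1*(1)*conj(-1) + 2*(-3/2 + 3*sqrt(5)/2)*conj(-1) + 2*(-sqrt(5)/2 - 1/2)*conj(1) + 2*(-3*sqrt(5)/2 - 3/2)*conj(-1) + 2*(-1/2 + sqrt(5)/2)*conj(1) + 5*(1)*conj(1) + 5*(-1)*conj(-1)]
      = (1/20)[(7) + (-1) + (3 - 3*sqrt(5)) + (-sqrt(5) - 1) + (3 + 3*sqrt(5)) + (-1 + sqrt(5)) + (5) + (5)] = 20/20 = 1
  <chi_rho, chi_4> = (1/20)[1*(7)*conj(1) + 1*(1)*conj(-1) + 2*(-3/2 + 3*sqrt(5)/2)*conj(-1) + 2*(-sqrt(5)/2 - 1/2)*conj(1) + 2*(-3*sqrt(5)/2 - 3/2)*conj(-1) + 2*(-1/2 + sqrt(5)/2)*conj(1) + 5*(1)*conj(-1) + 5*(-1)*conj(1)]
      = (1/20)[(7) + (-1) + (3 - 3*sqrt(5)) + (-sqrt(5) - 1) + (3 + 3*sqrt(5)) + (-1 + sqrt(5)) + (-5) + (-5)] = 0/20 = 0
  <chi_rho, chi_5> = (1/20)[1*(7)*conj(2) + 1*(1)*conj(-2) + 2*(-3/2 + 3*sqrt(5)/2)*conj(1/2 + sqrt(5)/2) + 2*(-sqrt(5)/2 - 1/2)*conj(-1/2 + sqrt(5)/2) + 2*(-3*sqrt(5)/2 - 3/2)*conj(1/2 - sqrt(5)/2) + 2*(-1/2 + sqrt(5)/2)*conj(-sqrt(5)/2 - 1/2) + 5*(1)*conj(0) + 5*(-1)*conj(0)]
      = (1/20)[(14) + (-2) + (6) + (-2) + (6) + (-2) + (0) + (0)] = 20/20 = 1
  <chi_rho, chi_6> = (1/20)[1*(7)*conj(2) + 1*(1)*conj(2) + 2*(-3/2 + 3*sqrt(5)/2)*conj(-1/2 + sqrt(5)/2) + 2*(-sqrt(5)/2 - 1/2)*conj(-sqrt(5)/2 - 1/2) + 2*(-3*sqrt(5)/2 - 3/2)*conj(-sqrt(5)/2 - 1/2) + 2*(-1/2 + sqrt(5)/2)*conj(-1/2 + sqrt(5)/2) + 5*(1)*conj(0) + 5*(-1)*conj(0)]
      = (1/20)[(14) + (2) + (9 - 3*sqrt(5)) + (sqrt(5) + 3) + (3*sqrt(5) + 9) + (3 - sqrt(5)) + (0) + (0)] = 40/20 = 2
  <chi_rho, chi_7> = (1/20)[1*(7)*conj(2) + 1*(1)*conj(-2) + 2*(-3/2 + 3*sqrt(5)/2)*conj(1/2 - sqrt(5)/2) + 2*(-sqrt(5)/2 - 1/2)*conj(-sqrt(5)/2 - 1/2) + 2*(-3*sqrt(5)/2 - 3/2)*conj(1/2 + sqrt(5)/2) + 2*(-1/2 + sqrt(5)/2)*conj(-1/2 + sqrt(5)/2) + 5*(1)*conj(0) + 5*(-1)*conj(0)]
      = (1/20)[(14) + (-2) + (-9 + 3*sqrt(5)) + (sqrt(5) + 3) + (-9 - 3*sqrt(5)) + (3 - sqrt(5)) + (0) + (0)] = 0/20 = 0
  <chi_rho, chi_8> = (1/20)[1*(7)*conj(2) + 1*(1)*conj(2) + 2*(-3/2 + 3*sqrt(5)/2)*conj(-sqrt(5)/2 - 1/2) + 2*(-sqrt(5)/2 - 1/2)*conj(-1/2 + sqrt(5)/2) + 2*(-3*sqrt(5)/2 - 3/2)*conj(-1/2 + sqrt(5)/2) + 2*(-1/2 + sqrt(5)/2)*conj(-sqrt(5)/2 - 1/2) + 5*(1)*conj(0) + 5*(-1)*conj(0)]
      = (1/20)[(14) + (2) + (-6) + (-2) + (-6) + (-2) + (0) + (0)] = 0/20 = 0
Dimension check: dim(rho) = sum (mult * dim) = 0*1 + 0*1 + 1*1 + 0*1 + 1*2 + 2*2 + 0*2 + 0*2 = 7 = chi_rho(e) = 7.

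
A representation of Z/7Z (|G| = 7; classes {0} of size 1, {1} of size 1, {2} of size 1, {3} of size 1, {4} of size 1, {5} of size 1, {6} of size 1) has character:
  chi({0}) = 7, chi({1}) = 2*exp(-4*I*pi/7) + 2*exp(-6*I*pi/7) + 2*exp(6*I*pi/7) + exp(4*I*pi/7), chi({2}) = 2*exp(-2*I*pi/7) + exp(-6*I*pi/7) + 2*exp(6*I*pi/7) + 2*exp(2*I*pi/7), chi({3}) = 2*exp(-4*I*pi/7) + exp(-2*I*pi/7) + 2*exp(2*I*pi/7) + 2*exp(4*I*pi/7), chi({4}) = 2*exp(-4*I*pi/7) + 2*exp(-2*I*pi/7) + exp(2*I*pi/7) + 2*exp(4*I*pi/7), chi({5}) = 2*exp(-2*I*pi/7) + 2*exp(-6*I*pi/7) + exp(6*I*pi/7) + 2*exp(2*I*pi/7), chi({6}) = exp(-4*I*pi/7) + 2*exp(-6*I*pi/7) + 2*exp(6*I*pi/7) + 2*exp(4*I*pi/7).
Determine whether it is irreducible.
Not irreducible (reducible): <chi, chi> = 13 > 1.

Proof sketch: <chi, chi> = (1/|G|) sum_C |C| * |chi(C)|^2 = (1/7)[1*|7|^2 + 1*|2*exp(-4*I*pi/7) + 2*exp(-6*I*pi/7) + 2*exp(6*I*pi/7) + exp(4*I*pi/7)|^2 + 1*|2*exp(-2*I*pi/7) + exp(-6*I*pi/7) + 2*exp(6*I*pi/7) + 2*exp(2*I*pi/7)|^2 + 1*|2*exp(-4*I*pi/7) + exp(-2*I*pi/7) + 2*exp(2*I*pi/7) + 2*exp(4*I*pi/7)|^2 + 1*|2*exp(-4*I*pi/7) + 2*exp(-2*I*pi/7) + exp(2*I*pi/7) + 2*exp(4*I*pi/7)|^2 + 1*|2*exp(-2*I*pi/7) + 2*exp(-6*I*pi/7) + exp(6*I*pi/7) + 2*exp(2*I*pi/7)|^2 + 1*|exp(-4*I*pi/7) + 2*exp(-6*I*pi/7) + 2*exp(6*I*pi/7) + 2*exp(4*I*pi/7)|^2]
  = (1/7)[(49) + (13 + 10*exp(-2*I*pi/7) + 6*exp(-4*I*pi/7) + 2*exp(-6*I*pi/7) + 2*exp(6*I*pi/7) + 6*exp(4*I*pi/7) + 10*exp(2*I*pi/7)) + (13 + 10*exp(-4*I*pi/7) + 6*exp(-6*I*pi/7) + 2*exp(-2*I*pi/7) + 2*exp(2*I*pi/7) + 6*exp(6*I*pi/7) + 10*exp(4*I*pi/7)) + (13 + 6*exp(-2*I*pi/7) + 10*exp(-6*I*pi/7) + 2*exp(-4*I*pi/7) + 2*exp(4*I*pi/7) + 10*exp(6*I*pi/7) + 6*exp(2*I*pi/7)) + (13 + 6*exp(-2*I*pi/7) + 10*exp(-6*I*pi/7) + 2*exp(-4*I*pi/7) + 2*exp(4*I*pi/7) + 10*exp(6*I*pi/7) + 6*exp(2*I*pi/7)) + (13 + 10*exp(-4*I*pi/7) + 6*exp(-6*I*pi/7) + 2*exp(-2*I*pi/7) + 2*exp(2*I*pi/7) + 6*exp(6*I*pi/7) + 10*exp(4*I*pi/7)) + (13 + 10*exp(-2*I*pi/7) + 6*exp(-4*I*pi/7) + 2*exp(-6*I*pi/7) + 2*exp(6*I*pi/7) + 6*exp(4*I*pi/7) + 10*exp(2*I*pi/7))] = 91/7 = 13.
(Exp terms are combined using exp(i*s)*conj(exp(i*t)) = exp(i*(s-t)), and sums of them are collapsed using the identity that for every m > 1 the m distinct m-th roots of unity sum to 0, e.g. 1 + exp(2*I*pi/3) + exp(-2*I*pi/3) = 0.)
A character is irreducible iff <chi, chi> = 1, so this representation is reducible.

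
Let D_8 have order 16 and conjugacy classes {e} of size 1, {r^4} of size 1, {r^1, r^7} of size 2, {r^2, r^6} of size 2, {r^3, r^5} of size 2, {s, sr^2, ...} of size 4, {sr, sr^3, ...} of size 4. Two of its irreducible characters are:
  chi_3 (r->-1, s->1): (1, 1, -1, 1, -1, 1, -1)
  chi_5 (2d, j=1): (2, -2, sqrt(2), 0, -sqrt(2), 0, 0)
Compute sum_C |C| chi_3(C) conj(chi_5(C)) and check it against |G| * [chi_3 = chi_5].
Sum = 0; so <chi_3, chi_5> = 0 (distinct irreducibles are orthogonal).

Working: Compute term by term over conjugacy classes (|C| * chi_3(C) * conj(chi_5(C))):
  1*(1)*conj(2) + 1*(1)*conj(-2) + 2*(-1)*conj(sqrt(2)) + 2*(1)*conj(0) + 2*(-1)*conj(-sqrt(2)) + 4*(1)*conj(0) + 4*(-1)*conj(0)
  = (2) + (-2) + (-2*sqrt(2)) + (0) + (2*sqrt(2)) + (0) + (0)
  = 0.
Dividing by |G| = 16 gives 0/16 = 0, matching the row-orthogonality relation <chi_3, chi_5> = [chi_3 = chi_5].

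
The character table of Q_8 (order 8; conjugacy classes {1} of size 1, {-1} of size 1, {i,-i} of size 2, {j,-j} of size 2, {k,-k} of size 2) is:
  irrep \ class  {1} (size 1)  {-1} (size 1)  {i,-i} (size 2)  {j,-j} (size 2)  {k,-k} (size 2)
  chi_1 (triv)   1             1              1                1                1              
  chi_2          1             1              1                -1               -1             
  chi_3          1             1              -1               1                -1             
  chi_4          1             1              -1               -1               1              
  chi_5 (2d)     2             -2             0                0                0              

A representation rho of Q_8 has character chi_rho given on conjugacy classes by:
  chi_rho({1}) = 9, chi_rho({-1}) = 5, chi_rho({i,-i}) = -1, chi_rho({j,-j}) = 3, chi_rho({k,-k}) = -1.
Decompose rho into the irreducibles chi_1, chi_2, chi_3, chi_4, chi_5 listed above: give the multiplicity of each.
Multiplicities: chi_1: 2, chi_2: 1, chi_3: 3, chi_4: 1, chi_5: 1.

Use <chi_rho, chi> = (1/|G|) sum_C |C| * chi_rho(C) * conj(chi(C)) with |G| = 8 for each irreducible chi in the table:
  <chi_rho, chi_1> = (1/8)[1*(9)*conj(1) + 1*(5)*conj(1) + 2*(-1)*conj(1) + 2*(3)*conj(1) + 2*(-1)*conj(1)]
      = (1/8)[(9) + (5) + (-2) + (6) + (-2)] = 16/8 = 2
  <chi_rho, chi_2> = (1/8)[1*(9)*conj(1) + 1*(5)*conj(1) + 2*(-1)*conj(1) + 2*(3)*conj(-1) + 2*(-1)*conj(-1)]
      = (1/8)[(9) + (5) + (-2) + (-6) + (2)] = 8/8 = 1
  <chi_rho, chi_3> = (1/8)[1*(9)*conj(1) + 1*(5)*conj(1) + 2*(-1)*conj(-1) + 2*(3)*conj(1) + 2*(-1)*conj(-1)]
      = (1/8)[(9) + (5) + (2) + (6) + (2)] = 24/8 = 3
  <chi_rho, chi_4> = (1/8)[1*(9)*conj(1) + 1*(5)*conj(1) + 2*(-1)*conj(-1) + 2*(3)*conj(-1) + 2*(-1)*conj(1)]
      = (1/8)[(9) + (5) + (2) + (-6) + (-2)] = 8/8 = 1
  <chi_rho, chi_5> = (1/8)[1*(9)*conj(2) + 1*(5)*conj(-2) + 2*(-1)*conj(0) + 2*(3)*conj(0) + 2*(-1)*conj(0)]
      = (1/8)[(18) + (-10) + (0) + (0) + (0)] = 8/8 = 1
Dimension check: dim(rho) = sum (mult * dim) = 2*1 + 1*1 + 3*1 + 1*1 + 1*2 = 9 = chi_rho(e) = 9.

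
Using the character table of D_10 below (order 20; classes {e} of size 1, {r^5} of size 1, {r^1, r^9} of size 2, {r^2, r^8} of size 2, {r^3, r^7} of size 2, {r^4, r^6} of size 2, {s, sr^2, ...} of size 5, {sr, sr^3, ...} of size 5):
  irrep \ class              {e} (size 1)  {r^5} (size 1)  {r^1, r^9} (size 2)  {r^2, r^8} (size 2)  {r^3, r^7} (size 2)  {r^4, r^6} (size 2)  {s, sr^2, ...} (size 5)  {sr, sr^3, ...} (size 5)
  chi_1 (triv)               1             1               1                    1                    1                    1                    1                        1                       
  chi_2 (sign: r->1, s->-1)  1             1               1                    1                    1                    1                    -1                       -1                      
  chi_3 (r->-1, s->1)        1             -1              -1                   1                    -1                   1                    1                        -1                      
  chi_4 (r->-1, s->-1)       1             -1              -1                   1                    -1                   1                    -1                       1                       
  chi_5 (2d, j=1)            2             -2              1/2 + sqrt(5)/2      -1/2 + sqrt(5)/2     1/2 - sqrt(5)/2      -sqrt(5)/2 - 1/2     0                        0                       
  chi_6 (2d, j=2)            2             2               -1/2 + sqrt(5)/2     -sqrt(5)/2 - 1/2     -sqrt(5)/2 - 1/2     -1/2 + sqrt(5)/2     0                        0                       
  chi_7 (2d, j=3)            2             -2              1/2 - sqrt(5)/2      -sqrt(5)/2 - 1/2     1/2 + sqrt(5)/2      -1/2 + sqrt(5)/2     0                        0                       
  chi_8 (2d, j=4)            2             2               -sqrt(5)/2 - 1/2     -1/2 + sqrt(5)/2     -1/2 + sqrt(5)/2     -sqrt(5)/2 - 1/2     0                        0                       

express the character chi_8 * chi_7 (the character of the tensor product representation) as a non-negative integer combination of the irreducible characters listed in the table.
chi_8 tensor chi_7 = chi_5 + chi_7 (all other irreducibles have multiplicity 0).

Explanation: The character of a tensor product is the pointwise product (chi_8 * chi_7)(C) = chi_8(C) * chi_7(C):
  {e}: (2)*(2), {r^5}: (2)*(-2), {r^1, r^9}: (-sqrt(5)/2 - 1/2)*(1/2 - sqrt(5)/2), {r^2, r^8}: (-1/2 + sqrt(5)/2)*(-sqrt(5)/2 - 1/2), {r^3, r^7}: (-1/2 + sqrt(5)/2)*(1/2 + sqrt(5)/2), {r^4, r^6}: (-sqrt(5)/2 - 1/2)*(-1/2 + sqrt(5)/2), {s, sr^2, ...}: (0)*(0), {sr, sr^3, ...}: (0)*(0)
so (chi_8 * chi_7) takes values
  {e} -> 4, {r^5} -> -4, {r^1, r^9} -> 1, {r^2, r^8} -> -1, {r^3, r^7} -> 1, {r^4, r^6} -> -1, {s, sr^2, ...} -> 0, {sr, sr^3, ...} -> 0.
Now take the inner product of this character with each irreducible chi from the table, <chi_8*chi_7, chi> = (1/20) sum_C |C| (chi_8*chi_7)(C) conj(chi(C)):
  <chi_8*chi_7, chi_1> = (1/20)[1*(4)*conj(1) + 1*(-4)*conj(1) + 2*(1)*conj(1) + 2*(-1)*conj(1) + 2*(1)*conj(1) + 2*(-1)*conj(1) + 5*(0)*conj(1) + 5*(0)*conj(1)]
      = (1/20)[(4) + (-4) + (2) + (-2) + (2) + (-2) + (0) + (0)] = 0/20 = 0
  <chi_8*chi_7, chi_2> = (1/20)[1*(4)*conj(1) + 1*(-4)*conj(1) + 2*(1)*conj(1) + 2*(-1)*conj(1) + 2*(1)*conj(1) + 2*(-1)*conj(1) + 5*(0)*conj(-1) + 5*(0)*conj(-1)]
      = (1/20)[(4) + (-4) + (2) + (-2) + (2) + (-2) + (0) + (0)] = 0/20 = 0
  <chi_8*chi_7, chi_3> = (1/20)[1*(4)*conj(1) + 1*(-4)*conj(-1) + 2*(1)*conj(-1) + 2*(-1)*conj(1) + 2*(1)*conj(-1) + 2*(-1)*conj(1) + 5*(0)*conj(1) + 5*(0)*conj(-1)]
      = (1/20)[(4) + (4) + (-2) + (-2) + (-2) + (-2) + (0) + (0)] = 0/20 = 0
  <chi_8*chi_7, chi_4> = (1/20)[1*(4)*conj(1) + 1*(-4)*conj(-1) + 2*(1)*conj(-1) + 2*(-1)*conj(1) + 2*(1)*conj(-1) + 2*(-1)*conj(1) + 5*(0)*conj(-1) + 5*(0)*conj(1)]
      = (1/20)[(4) + (4) + (-2) + (-2) + (-2) + (-2) + (0) + (0)] = 0/20 = 0
  <chi_8*chi_7, chi_5> = (1/20)[1*(4)*conj(2) + 1*(-4)*conj(-2) + 2*(1)*conj(1/2 + sqrt(5)/2) + 2*(-1)*conj(-1/2 + sqrt(5)/2) + 2*(1)*conj(1/2 - sqrt(5)/2) + 2*(-1)*conj(-sqrt(5)/2 - 1/2) + 5*(0)*conj(0) + 5*(0)*conj(0)]
      = (1/20)[(8) + (8) + (1 + sqrt(5)) + (1 - sqrt(5)) + (1 - sqrt(5)) + (1 + sqrt(5)) + (0) + (0)] = 20/20 = 1
  <chi_8*chi_7, chi_6> = (1/20)[1*(4)*conj(2) + 1*(-4)*conj(2) + 2*(1)*conj(-1/2 + sqrt(5)/2) + 2*(-1)*conj(-sqrt(5)/2 - 1/2) + 2*(1)*conj(-sqrt(5)/2 - 1/2) + 2*(-1)*conj(-1/2 + sqrt(5)/2) + 5*(0)*conj(0) + 5*(0)*conj(0)]
      = (1/20)[(8) + (-8) + (-1 + sqrt(5)) + (1 + sqrt(5)) + (-sqrt(5) - 1) + (1 - sqrt(5)) + (0) + (0)] = 0/20 = 0
  <chi_8*chi_7, chi_7> = (1/20)[1*(4)*conj(2) + 1*(-4)*conj(-2) + 2*(1)*conj(1/2 - sqrt(5)/2) + 2*(-1)*conj(-sqrt(5)/2 - 1/2) + 2*(1)*conj(1/2 + sqrt(5)/2) + 2*(-1)*conj(-1/2 + sqrt(5)/2) + 5*(0)*conj(0) + 5*(0)*conj(0)]
      = (1/20)[(8) + (8) + (1 - sqrt(5)) + (1 + sqrt(5)) + (1 + sqrt(5)) + (1 - sqrt(5)) + (0) + (0)] = 20/20 = 1
  <chi_8*chi_7, chi_8> = (1/20)[1*(4)*conj(2) + 1*(-4)*conj(2) + 2*(1)*conj(-sqrt(5)/2 - 1/2) + 2*(-1)*conj(-1/2 + sqrt(5)/2) + 2*(1)*conj(-1/2 + sqrt(5)/2) + 2*(-1)*conj(-sqrt(5)/2 - 1/2) + 5*(0)*conj(0) + 5*(0)*conj(0)]
      = (1/20)[(8) + (-8) + (-sqrt(5) - 1) + (1 - sqrt(5)) + (-1 + sqrt(5)) + (1 + sqrt(5)) + (0) + (0)] = 0/20 = 0
Hence the multiplicities are chi_5: 1, chi_7: 1. Dimension check: dim(chi_8)*dim(chi_7) = 2*2 = 4 and sum (mult * dim) = 1*2 + 1*2 = 4.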